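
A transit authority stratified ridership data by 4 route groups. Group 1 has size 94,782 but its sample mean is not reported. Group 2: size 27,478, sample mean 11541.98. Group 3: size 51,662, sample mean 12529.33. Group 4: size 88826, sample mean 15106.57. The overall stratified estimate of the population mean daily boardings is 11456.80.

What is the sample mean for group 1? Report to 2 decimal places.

N = 94782 + 27478 + 51662 + 88826 = 262748.
Overall total = μ·N = 11456.80·262748 = 3010251286.4.
Subtract the known strata: 27478·11541.98 + 51662·12529.33 + 88826·15106.57 = 2306296959.72.
Remaining total for group 1: 3010251286.4 − 2306296959.72 = 703954326.68.
Divide by its size: 703954326.68 / 94782 = 7427.0888... → 7427.09.

7427.09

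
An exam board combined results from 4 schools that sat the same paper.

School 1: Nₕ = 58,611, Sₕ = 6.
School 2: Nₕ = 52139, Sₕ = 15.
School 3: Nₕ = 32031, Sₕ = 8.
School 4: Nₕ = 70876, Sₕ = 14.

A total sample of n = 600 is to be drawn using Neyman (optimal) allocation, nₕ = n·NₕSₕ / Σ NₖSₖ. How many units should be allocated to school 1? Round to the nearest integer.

89

Σ NₕSₕ = 58611·6 + 52139·15 + 32031·8 + 70876·14 = 2382263.
Share for 1: 351666/2382263 = 0.14762.
n_1 = 600 × 0.14762 = 88.571... → 89.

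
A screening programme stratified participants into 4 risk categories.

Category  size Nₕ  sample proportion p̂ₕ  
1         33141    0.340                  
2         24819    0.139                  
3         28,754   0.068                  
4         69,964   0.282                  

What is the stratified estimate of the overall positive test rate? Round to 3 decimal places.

Wₕ = Nₕ/N with N = 156678: 0.2115, 0.1584, 0.1835, 0.4465.
p̂_st = 0.2115·0.340 + 0.1584·0.139 + 0.1835·0.068 + 0.4465·0.282 ≈ 0.23234... → 0.232.

0.232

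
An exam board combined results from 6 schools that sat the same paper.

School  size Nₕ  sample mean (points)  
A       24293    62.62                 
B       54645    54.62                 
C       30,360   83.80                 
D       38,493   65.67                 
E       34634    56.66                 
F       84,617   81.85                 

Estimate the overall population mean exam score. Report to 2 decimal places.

x̄_st = (Σ Nₕx̄ₕ) / (Σ Nₕ) = (24293·62.62 + 54645·54.62 + 30360·83.80 + 38493·65.67 + 34634·56.66 + 84617·81.85) / 267042
= 18466204.76 / 267042 = 69.1509... → 69.15.

69.15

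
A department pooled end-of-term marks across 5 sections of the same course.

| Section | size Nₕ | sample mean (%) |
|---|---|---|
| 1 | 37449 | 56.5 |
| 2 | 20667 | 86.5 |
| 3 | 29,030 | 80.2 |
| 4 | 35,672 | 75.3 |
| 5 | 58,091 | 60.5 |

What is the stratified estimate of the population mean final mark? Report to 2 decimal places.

68.72

N = 180909; weights Wₕ = Nₕ/N = (0.2070, 0.1142, 0.1605, 0.1972, 0.3211).
x̄_st = Σ Wₕ·x̄ₕ = 0.2070·56.5 + 0.1142·86.5 + 0.1605·80.2 + 0.1972·75.3 + 0.3211·60.5 ≈ 68.7217...
→ 68.72.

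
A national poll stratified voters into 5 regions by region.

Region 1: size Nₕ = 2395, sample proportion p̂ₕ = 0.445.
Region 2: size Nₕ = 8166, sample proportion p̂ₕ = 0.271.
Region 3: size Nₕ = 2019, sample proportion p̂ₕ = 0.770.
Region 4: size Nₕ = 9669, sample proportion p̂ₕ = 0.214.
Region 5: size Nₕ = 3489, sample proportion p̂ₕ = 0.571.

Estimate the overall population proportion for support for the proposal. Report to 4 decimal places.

0.3456

Wₕ = Nₕ/N with N = 25738: 0.0931, 0.3173, 0.0784, 0.3757, 0.1356.
p̂_st = 0.0931·0.445 + 0.3173·0.271 + 0.0784·0.770 + 0.3757·0.214 + 0.1356·0.571 ≈ 0.345589... → 0.3456.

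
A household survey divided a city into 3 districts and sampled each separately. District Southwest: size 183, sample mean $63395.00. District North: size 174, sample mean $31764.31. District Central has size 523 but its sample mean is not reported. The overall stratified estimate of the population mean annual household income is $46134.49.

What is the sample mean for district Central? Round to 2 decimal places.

44875.86

Σ Nₕx̄ₕ = N·μ, so 523·x̄_Central = 880·46134.49 − (183·63395.00 + 174·31764.31).
= 40598351.2 − 17128274.94 = 23470076.26.
x̄_Central = 23470076.26 / 523 = 44875.8628... → 44875.86.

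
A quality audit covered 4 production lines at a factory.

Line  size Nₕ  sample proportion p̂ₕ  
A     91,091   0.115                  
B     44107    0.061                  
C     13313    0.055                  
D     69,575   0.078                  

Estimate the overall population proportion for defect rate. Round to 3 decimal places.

0.089

Wₕ = Nₕ/N with N = 218086: 0.4177, 0.2022, 0.0610, 0.3190.
p̂_st = 0.4177·0.115 + 0.2022·0.061 + 0.0610·0.055 + 0.3190·0.078 ≈ 0.08861... → 0.089.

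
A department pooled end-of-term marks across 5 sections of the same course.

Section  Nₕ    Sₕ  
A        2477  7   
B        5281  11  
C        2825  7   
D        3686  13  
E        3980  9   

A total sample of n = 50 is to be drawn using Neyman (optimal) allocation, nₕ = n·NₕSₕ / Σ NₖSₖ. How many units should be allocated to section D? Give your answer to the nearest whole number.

A: NₕSₕ = 2477·7 = 17339
B: NₕSₕ = 5281·11 = 58091
C: NₕSₕ = 2825·7 = 19775
D: NₕSₕ = 3686·13 = 47918
E: NₕSₕ = 3980·9 = 35820
Σ NₕSₕ = 178943.
n_D = 50·47918/178943 = 13.389... → 13.

13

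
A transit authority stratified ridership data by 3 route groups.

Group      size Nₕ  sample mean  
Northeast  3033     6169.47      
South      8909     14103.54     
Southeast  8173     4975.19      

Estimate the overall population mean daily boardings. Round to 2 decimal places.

9198.24

x̄_st = (Σ Nₕx̄ₕ) / (Σ Nₕ) = (3033·6169.47 + 8909·14103.54 + 8173·4975.19) / 20115
= 185022668.24 / 20115 = 9198.2435... → 9198.24.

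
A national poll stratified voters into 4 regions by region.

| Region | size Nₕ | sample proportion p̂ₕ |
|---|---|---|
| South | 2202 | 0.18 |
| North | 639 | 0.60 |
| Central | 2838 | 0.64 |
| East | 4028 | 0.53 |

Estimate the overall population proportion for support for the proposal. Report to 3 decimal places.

0.487

N = 2202 + 639 + 2838 + 4028 = 9707.
Overall proportion = Σ (Nₕ/N)·p̂ₕ.
Σ Nₕp̂ₕ = 396.36 + 383.4 + 1816.32 + 2134.84 = 4730.92.
4730.92 / 9707 = 0.48737... → 0.487.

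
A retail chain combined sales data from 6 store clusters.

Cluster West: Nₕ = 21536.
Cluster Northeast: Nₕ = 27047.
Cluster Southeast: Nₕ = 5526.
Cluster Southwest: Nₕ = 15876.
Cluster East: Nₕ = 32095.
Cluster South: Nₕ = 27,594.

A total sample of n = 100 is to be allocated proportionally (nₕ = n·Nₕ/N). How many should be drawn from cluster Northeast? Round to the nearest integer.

N = 21536 + 27047 + 5526 + 15876 + 32095 + 27594 = 129674.
n_Northeast = 100·27047/129674 = 20.858... → 21.

21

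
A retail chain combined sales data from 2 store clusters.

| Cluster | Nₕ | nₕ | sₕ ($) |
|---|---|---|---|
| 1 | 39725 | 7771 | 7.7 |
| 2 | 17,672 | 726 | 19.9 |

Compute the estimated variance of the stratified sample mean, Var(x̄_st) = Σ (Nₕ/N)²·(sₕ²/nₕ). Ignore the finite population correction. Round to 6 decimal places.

0.055363

N = 57397; Wₕ = Nₕ/N.
cluster 1: (39725/57397)²·7.7²/7771 = 0.003654719
cluster 2: (17672/57397)²·19.9²/726 = 0.051708573
Sum = 0.055363292 → 0.055363.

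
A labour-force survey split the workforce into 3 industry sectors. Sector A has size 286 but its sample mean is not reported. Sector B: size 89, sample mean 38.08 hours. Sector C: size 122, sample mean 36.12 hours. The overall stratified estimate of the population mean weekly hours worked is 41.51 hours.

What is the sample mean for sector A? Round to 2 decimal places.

Σ Nₕx̄ₕ = N·μ, so 286·x̄_A = 497·41.51 − (89·38.08 + 122·36.12).
= 20630.47 − 7795.76 = 12834.71.
x̄_A = 12834.71 / 286 = 44.8766... → 44.88.

44.88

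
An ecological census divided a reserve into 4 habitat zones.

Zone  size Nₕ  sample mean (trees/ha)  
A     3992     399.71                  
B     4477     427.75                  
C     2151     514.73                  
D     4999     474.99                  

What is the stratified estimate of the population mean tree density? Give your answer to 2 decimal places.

N = 15619; weights Wₕ = Nₕ/N = (0.2556, 0.2866, 0.1377, 0.3201).
x̄_st = Σ Wₕ·x̄ₕ = 0.2556·399.71 + 0.2866·427.75 + 0.1377·514.73 + 0.3201·474.99 ≈ 447.6816...
→ 447.68.

447.68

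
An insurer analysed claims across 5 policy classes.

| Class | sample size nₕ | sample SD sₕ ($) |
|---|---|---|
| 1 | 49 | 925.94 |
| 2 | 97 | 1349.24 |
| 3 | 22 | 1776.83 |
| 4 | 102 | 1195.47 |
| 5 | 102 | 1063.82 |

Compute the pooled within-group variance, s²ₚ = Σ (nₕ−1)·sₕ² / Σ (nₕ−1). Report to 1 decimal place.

1: (49−1)·925.94² = 48·857364.8836 = 41153514.4128
2: (97−1)·1349.24² = 96·1820448.5776 = 174763063.4496
3: (22−1)·1776.83² = 21·3157124.8489 = 66299621.8269
4: (102−1)·1195.47² = 101·1429148.5209 = 144344000.6109
5: (102−1)·1063.82² = 101·1131712.9924 = 114303012.2324
Numerator = 540863212.5326; denominator = Σ(nₕ−1) = 367.
s²ₚ = 540863212.5326/367 = 1473741.724... → 1473741.7.

1473741.7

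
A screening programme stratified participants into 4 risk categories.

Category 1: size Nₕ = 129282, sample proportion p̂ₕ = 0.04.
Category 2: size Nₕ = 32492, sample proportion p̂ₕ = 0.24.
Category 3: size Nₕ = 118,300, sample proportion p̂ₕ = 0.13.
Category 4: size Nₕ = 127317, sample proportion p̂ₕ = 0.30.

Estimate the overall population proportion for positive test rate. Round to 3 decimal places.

0.163

Wₕ = Nₕ/N with N = 407391: 0.3173, 0.0798, 0.2904, 0.3125.
p̂_st = 0.3173·0.04 + 0.0798·0.24 + 0.2904·0.13 + 0.3125·0.30 ≈ 0.16334... → 0.163.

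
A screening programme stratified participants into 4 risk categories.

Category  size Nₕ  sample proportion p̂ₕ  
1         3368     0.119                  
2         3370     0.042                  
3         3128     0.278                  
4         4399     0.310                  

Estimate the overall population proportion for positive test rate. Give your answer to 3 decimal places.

Wₕ = Nₕ/N with N = 14265: 0.2361, 0.2362, 0.2193, 0.3084.
p̂_st = 0.2361·0.119 + 0.2362·0.042 + 0.2193·0.278 + 0.3084·0.310 ≈ 0.19457... → 0.195.

0.195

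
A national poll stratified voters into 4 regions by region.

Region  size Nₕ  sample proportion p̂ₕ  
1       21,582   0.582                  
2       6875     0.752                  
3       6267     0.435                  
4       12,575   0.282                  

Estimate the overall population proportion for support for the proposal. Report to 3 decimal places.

N = 21582 + 6875 + 6267 + 12575 = 47299.
Overall proportion = Σ (Nₕ/N)·p̂ₕ.
Σ Nₕp̂ₕ = 12560.724 + 5170 + 2726.145 + 3546.15 = 24003.019.
24003.019 / 47299 = 0.50747... → 0.507.

0.507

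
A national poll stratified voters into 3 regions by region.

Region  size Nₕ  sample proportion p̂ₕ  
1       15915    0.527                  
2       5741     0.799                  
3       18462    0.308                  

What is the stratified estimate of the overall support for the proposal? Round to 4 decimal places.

N = 15915 + 5741 + 18462 = 40118.
Overall proportion = Σ (Nₕ/N)·p̂ₕ.
Σ Nₕp̂ₕ = 8387.205 + 4587.059 + 5686.296 = 18660.56.
18660.56 / 40118 = 0.465142... → 0.4651.

0.4651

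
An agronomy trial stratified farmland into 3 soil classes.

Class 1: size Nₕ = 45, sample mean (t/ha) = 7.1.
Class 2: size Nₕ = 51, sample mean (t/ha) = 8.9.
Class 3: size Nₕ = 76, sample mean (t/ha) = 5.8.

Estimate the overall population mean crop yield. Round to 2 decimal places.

N = 172; weights Wₕ = Nₕ/N = (0.2616, 0.2965, 0.4419).
x̄_st = Σ Wₕ·x̄ₕ = 0.2616·7.1 + 0.2965·8.9 + 0.4419·5.8 ≈ 7.0593...
→ 7.06.

7.06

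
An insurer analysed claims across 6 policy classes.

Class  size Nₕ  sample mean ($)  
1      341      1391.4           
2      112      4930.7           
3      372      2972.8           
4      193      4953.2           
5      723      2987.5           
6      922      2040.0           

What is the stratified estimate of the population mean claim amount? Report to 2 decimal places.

2677.21

N = 2663; weights Wₕ = Nₕ/N = (0.1281, 0.0421, 0.1397, 0.0725, 0.2715, 0.3462).
x̄_st = Σ Wₕ·x̄ₕ = 0.1281·1391.4 + 0.0421·4930.7 + 0.1397·2972.8 + 0.0725·4953.2 + 0.2715·2987.5 + 0.3462·2040.0 ≈ 2677.2052...
→ 2677.21.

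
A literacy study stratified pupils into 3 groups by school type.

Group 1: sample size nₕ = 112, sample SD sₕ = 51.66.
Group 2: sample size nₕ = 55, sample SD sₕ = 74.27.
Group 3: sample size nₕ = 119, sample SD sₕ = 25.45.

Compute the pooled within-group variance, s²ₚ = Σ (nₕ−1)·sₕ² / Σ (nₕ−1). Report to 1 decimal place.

1: (112−1)·51.66² = 111·2668.7556 = 296231.8716
2: (55−1)·74.27² = 54·5516.0329 = 297865.7766
3: (119−1)·25.45² = 118·647.7025 = 76428.895
Numerator = 670526.5432; denominator = Σ(nₕ−1) = 283.
s²ₚ = 670526.5432/283 = 2369.352... → 2369.4.

2369.4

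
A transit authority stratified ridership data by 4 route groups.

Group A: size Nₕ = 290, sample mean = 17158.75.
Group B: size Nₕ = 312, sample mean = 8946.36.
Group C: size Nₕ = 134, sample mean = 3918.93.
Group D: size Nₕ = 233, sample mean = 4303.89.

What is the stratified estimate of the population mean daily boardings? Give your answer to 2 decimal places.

9592.62

N = 969; weights Wₕ = Nₕ/N = (0.2993, 0.3220, 0.1383, 0.2405).
x̄_st = Σ Wₕ·x̄ₕ = 0.2993·17158.75 + 0.3220·8946.36 + 0.1383·3918.93 + 0.2405·4303.89 ≈ 9592.6159...
→ 9592.62.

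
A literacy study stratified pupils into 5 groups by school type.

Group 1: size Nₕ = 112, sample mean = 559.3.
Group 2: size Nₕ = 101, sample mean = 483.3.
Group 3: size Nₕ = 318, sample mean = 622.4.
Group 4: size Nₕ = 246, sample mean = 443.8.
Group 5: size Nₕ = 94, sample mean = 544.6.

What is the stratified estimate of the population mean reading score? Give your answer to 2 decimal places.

539.32

N = 112 + 101 + 318 + 246 + 94 = 871.
Overall mean = Σ (Nₕ/N)·x̄ₕ — weight by population share, not a simple average.
Σ Nₕx̄ₕ = 112·559.3 + 101·483.3 + 318·622.4 + 246·443.8 + 94·544.6 = 62641.6 + 48813.3 + 197923.2 + 109174.8 + 51192.4 = 469745.3.
Divide by N: 469745.3 / 871 = 539.3172... → 539.32.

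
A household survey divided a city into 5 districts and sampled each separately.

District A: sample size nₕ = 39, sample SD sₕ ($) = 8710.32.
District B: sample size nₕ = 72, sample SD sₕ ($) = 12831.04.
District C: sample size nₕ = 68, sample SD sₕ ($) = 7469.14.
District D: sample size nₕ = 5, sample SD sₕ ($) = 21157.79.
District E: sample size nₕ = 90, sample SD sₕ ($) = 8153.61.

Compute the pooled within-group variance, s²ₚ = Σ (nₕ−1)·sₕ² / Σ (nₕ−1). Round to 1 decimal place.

96719044.0

Degrees of freedom: 38 + 71 + 67 + 4 + 89 = 269.
Σ(nₕ−1)sₕ² = 38·75869674.5024 + 71·164635587.4816 + 67·55788052.3396 + 4·447652077.6841 + 89·66481356.0321 = 26017422846.6313.
s²ₚ = 26017422846.6313 / 269 = 96719044.040... → 96719044.0.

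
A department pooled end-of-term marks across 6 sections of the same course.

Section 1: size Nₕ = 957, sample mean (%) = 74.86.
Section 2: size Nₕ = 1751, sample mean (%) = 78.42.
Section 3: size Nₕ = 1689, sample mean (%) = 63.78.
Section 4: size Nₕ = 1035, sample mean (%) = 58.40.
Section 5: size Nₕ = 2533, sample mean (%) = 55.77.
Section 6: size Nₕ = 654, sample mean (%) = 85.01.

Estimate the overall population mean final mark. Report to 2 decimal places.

66.60

N = 957 + 1751 + 1689 + 1035 + 2533 + 654 = 8619.
Overall mean = Σ (Nₕ/N)·x̄ₕ — weight by population share, not a simple average.
Σ Nₕx̄ₕ = 957·74.86 + 1751·78.42 + 1689·63.78 + 1035·58.40 + 2533·55.77 + 654·85.01 = 71641.02 + 137313.42 + 107724.42 + 60444 + 141265.41 + 55596.54 = 573984.81.
Divide by N: 573984.81 / 8619 = 66.5953... → 66.60.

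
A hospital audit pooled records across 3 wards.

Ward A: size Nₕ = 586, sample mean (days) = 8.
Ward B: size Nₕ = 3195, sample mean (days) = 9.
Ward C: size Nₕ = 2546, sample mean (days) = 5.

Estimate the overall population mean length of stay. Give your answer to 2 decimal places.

x̄_st = (Σ Nₕx̄ₕ) / (Σ Nₕ) = (586·8 + 3195·9 + 2546·5) / 6327
= 46173 / 6327 = 7.2978... → 7.30.

7.30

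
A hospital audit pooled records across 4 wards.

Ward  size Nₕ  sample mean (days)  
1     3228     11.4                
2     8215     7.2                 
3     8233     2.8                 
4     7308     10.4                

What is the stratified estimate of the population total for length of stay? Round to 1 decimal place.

1: 3228·11.4 = 36799.2
2: 8215·7.2 = 59148
3: 8233·2.8 = 23052.4
4: 7308·10.4 = 76003.2
τ̂ = Σ Nₕx̄ₕ = 195002.8.

195002.8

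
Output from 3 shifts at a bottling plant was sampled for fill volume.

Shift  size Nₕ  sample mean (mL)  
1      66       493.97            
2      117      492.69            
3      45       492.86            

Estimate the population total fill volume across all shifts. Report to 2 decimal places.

112425.45

1: 66·493.97 = 32602.02
2: 117·492.69 = 57644.73
3: 45·492.86 = 22178.7
τ̂ = Σ Nₕx̄ₕ = 112425.45.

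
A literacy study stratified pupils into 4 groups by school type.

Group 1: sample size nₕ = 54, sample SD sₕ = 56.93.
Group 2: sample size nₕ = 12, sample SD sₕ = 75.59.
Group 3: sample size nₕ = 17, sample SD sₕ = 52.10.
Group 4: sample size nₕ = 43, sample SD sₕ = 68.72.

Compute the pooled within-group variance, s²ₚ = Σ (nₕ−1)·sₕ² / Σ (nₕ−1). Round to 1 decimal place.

3904.9

Degrees of freedom: 53 + 11 + 16 + 42 = 122.
Σ(nₕ−1)sₕ² = 53·3241.0249 + 11·5713.8481 + 16·2714.41 + 42·4722.4384 = 476399.6216.
s²ₚ = 476399.6216 / 122 = 3904.915... → 3904.9.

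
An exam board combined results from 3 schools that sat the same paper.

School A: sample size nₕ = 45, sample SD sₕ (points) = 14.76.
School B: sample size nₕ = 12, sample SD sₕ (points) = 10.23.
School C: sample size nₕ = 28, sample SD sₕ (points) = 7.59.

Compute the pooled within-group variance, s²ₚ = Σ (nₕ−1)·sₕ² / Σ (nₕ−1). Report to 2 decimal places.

149.91

A: (45−1)·14.76² = 44·217.8576 = 9585.7344
B: (12−1)·10.23² = 11·104.6529 = 1151.1819
C: (28−1)·7.59² = 27·57.6081 = 1555.4187
Numerator = 12292.335; denominator = Σ(nₕ−1) = 82.
s²ₚ = 12292.335/82 = 149.9065... → 149.91.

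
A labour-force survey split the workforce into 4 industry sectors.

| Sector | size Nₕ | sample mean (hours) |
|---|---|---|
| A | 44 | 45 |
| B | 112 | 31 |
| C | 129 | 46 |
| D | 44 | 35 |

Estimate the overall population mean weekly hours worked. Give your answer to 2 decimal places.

x̄_st = (Σ Nₕx̄ₕ) / (Σ Nₕ) = (44·45 + 112·31 + 129·46 + 44·35) / 329
= 12926 / 329 = 39.2888... → 39.29.

39.29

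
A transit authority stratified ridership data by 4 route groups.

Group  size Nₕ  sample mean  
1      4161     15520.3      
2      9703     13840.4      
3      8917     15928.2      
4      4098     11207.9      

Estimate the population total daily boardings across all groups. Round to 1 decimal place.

386835103.1

1: 4161·15520.3 = 64579968.3
2: 9703·13840.4 = 134293401.2
3: 8917·15928.2 = 142031759.4
4: 4098·11207.9 = 45929974.2
τ̂ = Σ Nₕx̄ₕ = 386835103.1.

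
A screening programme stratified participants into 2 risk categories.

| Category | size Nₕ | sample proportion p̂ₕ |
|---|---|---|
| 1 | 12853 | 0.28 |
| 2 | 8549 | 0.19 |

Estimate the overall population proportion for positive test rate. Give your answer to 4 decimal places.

N = 12853 + 8549 = 21402.
Overall proportion = Σ (Nₕ/N)·p̂ₕ.
Σ Nₕp̂ₕ = 3598.84 + 1624.31 = 5223.15.
5223.15 / 21402 = 0.244050... → 0.2440.

0.2440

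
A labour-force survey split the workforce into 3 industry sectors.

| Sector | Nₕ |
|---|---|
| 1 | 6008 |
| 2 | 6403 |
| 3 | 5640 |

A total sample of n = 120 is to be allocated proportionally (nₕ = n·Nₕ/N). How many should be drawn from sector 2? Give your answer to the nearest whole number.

43

N = 6008 + 6403 + 5640 = 18051.
n_2 = 120·6403/18051 = 42.566... → 43.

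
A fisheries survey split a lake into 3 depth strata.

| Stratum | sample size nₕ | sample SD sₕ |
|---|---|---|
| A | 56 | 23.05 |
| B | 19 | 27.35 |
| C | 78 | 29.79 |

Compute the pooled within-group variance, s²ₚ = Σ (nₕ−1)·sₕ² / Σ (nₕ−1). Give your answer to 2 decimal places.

Degrees of freedom: 55 + 18 + 77 = 150.
Σ(nₕ−1)sₕ² = 55·531.3025 + 18·748.0225 + 77·887.4441 = 111019.2382.
s²ₚ = 111019.2382 / 150 = 740.1283... → 740.13.

740.13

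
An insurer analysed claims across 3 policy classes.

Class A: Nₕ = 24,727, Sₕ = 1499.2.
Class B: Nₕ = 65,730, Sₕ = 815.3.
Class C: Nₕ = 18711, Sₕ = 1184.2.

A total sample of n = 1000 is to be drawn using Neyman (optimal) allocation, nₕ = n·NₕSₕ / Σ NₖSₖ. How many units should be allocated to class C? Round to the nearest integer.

A: NₕSₕ = 24727·1499.2 = 37070718.4
B: NₕSₕ = 65730·815.3 = 53589669
C: NₕSₕ = 18711·1184.2 = 22157566.2
Σ NₕSₕ = 112817953.6.
n_C = 1000·22157566.2/112817953.6 = 196.401... → 196.

196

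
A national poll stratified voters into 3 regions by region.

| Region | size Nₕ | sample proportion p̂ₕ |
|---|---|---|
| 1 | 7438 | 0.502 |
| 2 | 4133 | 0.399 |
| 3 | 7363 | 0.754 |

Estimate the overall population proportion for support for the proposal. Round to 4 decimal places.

Wₕ = Nₕ/N with N = 18934: 0.3928, 0.2183, 0.3889.
p̂_st = 0.3928·0.502 + 0.2183·0.399 + 0.3889·0.754 ≈ 0.577514... → 0.5775.

0.5775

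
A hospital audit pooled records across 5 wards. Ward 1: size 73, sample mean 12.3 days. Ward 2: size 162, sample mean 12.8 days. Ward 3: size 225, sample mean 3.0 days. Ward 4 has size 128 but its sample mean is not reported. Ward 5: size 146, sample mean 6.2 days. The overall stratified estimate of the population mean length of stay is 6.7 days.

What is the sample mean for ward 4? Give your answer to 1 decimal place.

2.9

Σ Nₕx̄ₕ = N·μ, so 128·x̄_4 = 734·6.7 − (73·12.3 + 162·12.8 + 225·3.0 + 146·6.2).
= 4917.8 − 4551.7 = 366.1.
x̄_4 = 366.1 / 128 = 2.860... → 2.9.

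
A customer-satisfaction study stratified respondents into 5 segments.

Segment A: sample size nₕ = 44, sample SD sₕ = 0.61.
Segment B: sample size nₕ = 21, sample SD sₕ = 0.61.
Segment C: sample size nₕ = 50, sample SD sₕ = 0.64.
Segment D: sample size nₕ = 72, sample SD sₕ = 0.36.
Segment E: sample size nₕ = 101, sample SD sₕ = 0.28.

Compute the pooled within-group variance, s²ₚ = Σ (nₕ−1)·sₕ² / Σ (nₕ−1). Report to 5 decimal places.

Degrees of freedom: 43 + 20 + 49 + 71 + 100 = 283.
Σ(nₕ−1)sₕ² = 43·0.3721 + 20·0.3721 + 49·0.4096 + 71·0.1296 + 100·0.0784 = 60.5543.
s²ₚ = 60.5543 / 283 = 0.2139728... → 0.21397.

0.21397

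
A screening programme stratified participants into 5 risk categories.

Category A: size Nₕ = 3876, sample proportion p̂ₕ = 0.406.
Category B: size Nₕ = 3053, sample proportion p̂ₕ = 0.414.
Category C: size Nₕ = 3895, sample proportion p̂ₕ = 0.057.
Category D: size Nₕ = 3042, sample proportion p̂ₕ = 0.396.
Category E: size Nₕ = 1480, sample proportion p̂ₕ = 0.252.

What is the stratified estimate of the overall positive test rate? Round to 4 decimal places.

Wₕ = Nₕ/N with N = 15346: 0.2526, 0.1989, 0.2538, 0.1982, 0.0964.
p̂_st = 0.2526·0.406 + 0.1989·0.414 + 0.2538·0.057 + 0.1982·0.396 + 0.0964·0.252 ≈ 0.302177... → 0.3022.

0.3022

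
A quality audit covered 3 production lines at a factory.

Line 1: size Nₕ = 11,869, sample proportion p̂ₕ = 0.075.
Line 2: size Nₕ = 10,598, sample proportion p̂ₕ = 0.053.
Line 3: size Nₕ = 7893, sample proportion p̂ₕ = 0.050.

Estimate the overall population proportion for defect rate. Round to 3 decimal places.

0.061

N = 11869 + 10598 + 7893 = 30360.
Overall proportion = Σ (Nₕ/N)·p̂ₕ.
Σ Nₕp̂ₕ = 890.175 + 561.694 + 394.65 = 1846.519.
1846.519 / 30360 = 0.06082... → 0.061.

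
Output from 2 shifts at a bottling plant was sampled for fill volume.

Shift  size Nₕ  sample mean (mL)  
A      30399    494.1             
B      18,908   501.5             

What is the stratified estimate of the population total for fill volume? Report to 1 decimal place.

A: 30399·494.1 = 15020145.9
B: 18908·501.5 = 9482362
τ̂ = Σ Nₕx̄ₕ = 24502507.9.

24502507.9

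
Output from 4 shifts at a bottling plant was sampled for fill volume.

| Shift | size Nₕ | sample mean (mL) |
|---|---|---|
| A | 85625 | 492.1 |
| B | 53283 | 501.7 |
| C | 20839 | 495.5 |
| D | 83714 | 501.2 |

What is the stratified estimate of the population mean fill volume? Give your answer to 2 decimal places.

x̄_st = (Σ Nₕx̄ₕ) / (Σ Nₕ) = (85625·492.1 + 53283·501.7 + 20839·495.5 + 83714·501.2) / 243461
= 121151324.9 / 243461 = 497.6211... → 497.62.

497.62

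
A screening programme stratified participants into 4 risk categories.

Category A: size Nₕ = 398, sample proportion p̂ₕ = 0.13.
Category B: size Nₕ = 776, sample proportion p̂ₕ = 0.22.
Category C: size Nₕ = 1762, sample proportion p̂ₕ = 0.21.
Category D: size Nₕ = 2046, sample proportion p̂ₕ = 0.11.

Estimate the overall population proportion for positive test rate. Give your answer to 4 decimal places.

0.1641

N = 398 + 776 + 1762 + 2046 = 4982.
Overall proportion = Σ (Nₕ/N)·p̂ₕ.
Σ Nₕp̂ₕ = 51.74 + 170.72 + 370.02 + 225.06 = 817.54.
817.54 / 4982 = 0.164099... → 0.1641.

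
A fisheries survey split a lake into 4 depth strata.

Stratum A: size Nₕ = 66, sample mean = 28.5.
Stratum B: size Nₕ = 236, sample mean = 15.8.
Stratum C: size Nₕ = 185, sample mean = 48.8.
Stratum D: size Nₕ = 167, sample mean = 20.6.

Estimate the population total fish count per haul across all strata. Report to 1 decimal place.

Population total = Σ Nₕ·x̄ₕ (each stratum's size times its mean).
66·28.5 + 236·15.8 + 185·48.8 + 167·20.6 = 1881 + 3728.8 + 9028 + 3440.2 = 18078.0.

18078.0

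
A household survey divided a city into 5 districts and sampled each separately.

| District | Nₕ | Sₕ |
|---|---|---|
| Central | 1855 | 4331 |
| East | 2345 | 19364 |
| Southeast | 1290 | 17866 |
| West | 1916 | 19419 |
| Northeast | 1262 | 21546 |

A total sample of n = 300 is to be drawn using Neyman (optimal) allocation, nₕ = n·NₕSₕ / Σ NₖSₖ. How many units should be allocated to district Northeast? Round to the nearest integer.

58

Central: NₕSₕ = 1855·4331 = 8034005
East: NₕSₕ = 2345·19364 = 45408580
Southeast: NₕSₕ = 1290·17866 = 23047140
West: NₕSₕ = 1916·19419 = 37206804
Northeast: NₕSₕ = 1262·21546 = 27191052
Σ NₕSₕ = 140887581.
n_Northeast = 300·27191052/140887581 = 57.899... → 58.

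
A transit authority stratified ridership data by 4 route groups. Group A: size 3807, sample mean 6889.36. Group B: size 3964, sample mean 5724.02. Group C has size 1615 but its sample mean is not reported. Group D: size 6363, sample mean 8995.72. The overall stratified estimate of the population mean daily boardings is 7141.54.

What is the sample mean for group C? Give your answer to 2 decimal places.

3909.93

N = 3807 + 3964 + 1615 + 6363 = 15749.
Overall total = μ·N = 7141.54·15749 = 112472113.46.
Subtract the known strata: 3807·6889.36 + 3964·5724.02 + 6363·8995.72 = 106157575.16.
Remaining total for group C: 112472113.46 − 106157575.16 = 6314538.3.
Divide by its size: 6314538.3 / 1615 = 3909.9308... → 3909.93.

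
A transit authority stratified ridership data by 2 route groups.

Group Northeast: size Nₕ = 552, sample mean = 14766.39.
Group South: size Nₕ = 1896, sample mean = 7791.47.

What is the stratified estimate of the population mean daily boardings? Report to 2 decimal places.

9364.25

N = 2448; weights Wₕ = Nₕ/N = (0.2255, 0.7745).
x̄_st = Σ Wₕ·x̄ₕ = 0.2255·14766.39 + 0.7745·7791.47 ≈ 9364.2461...
→ 9364.25.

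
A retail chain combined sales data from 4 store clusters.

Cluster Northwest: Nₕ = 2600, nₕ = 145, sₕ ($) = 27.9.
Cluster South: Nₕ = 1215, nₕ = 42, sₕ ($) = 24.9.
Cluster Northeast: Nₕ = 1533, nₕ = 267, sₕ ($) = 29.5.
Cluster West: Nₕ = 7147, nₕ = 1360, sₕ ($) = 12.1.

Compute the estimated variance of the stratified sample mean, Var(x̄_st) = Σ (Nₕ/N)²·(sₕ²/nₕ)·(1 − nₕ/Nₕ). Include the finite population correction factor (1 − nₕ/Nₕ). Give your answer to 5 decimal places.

0.42327

N = 12495; Wₕ = Nₕ/N.
cluster Northwest: (2600/12495)²·27.9²/145·(1 − 145/2600) = 0.21947888
cluster South: (1215/12495)²·24.9²/42·(1 − 42/1215) = 0.13475695
cluster Northeast: (1533/12495)²·29.5²/267·(1 − 267/1533) = 0.04051689
cluster West: (7147/12495)²·12.1²/1360·(1 − 1360/7147) = 0.02851915
Sum = 0.42327187 → 0.42327.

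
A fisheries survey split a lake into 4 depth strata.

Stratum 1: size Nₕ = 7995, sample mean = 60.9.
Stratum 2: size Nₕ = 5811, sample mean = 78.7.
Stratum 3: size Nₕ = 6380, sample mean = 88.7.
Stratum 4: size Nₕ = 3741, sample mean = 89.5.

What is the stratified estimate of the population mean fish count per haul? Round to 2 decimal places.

x̄_st = (Σ Nₕx̄ₕ) / (Σ Nₕ) = (7995·60.9 + 5811·78.7 + 6380·88.7 + 3741·89.5) / 23927
= 1844946.7 / 23927 = 77.1073... → 77.11.

77.11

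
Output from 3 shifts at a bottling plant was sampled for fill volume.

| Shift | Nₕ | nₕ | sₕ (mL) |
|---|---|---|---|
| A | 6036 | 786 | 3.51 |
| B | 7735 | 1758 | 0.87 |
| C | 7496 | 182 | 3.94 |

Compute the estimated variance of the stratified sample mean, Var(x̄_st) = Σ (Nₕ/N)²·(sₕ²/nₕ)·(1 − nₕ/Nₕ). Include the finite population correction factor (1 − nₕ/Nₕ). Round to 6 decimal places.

N = 21267. Term for each stratum: Wₕ²sₕ²/nₕ·(1−nₕ/Nₕ).
Var(x̄_st) = 0.001098216 + 0.000044010 + 0.010339347 = 0.011481573 → 0.011482.

0.011482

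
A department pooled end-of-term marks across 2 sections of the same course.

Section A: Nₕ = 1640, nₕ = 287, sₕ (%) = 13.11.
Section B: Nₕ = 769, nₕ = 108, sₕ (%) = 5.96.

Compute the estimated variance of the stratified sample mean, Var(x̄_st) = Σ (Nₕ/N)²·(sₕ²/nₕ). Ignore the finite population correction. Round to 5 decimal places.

N = 2409; Wₕ = Nₕ/N.
section A: (1640/2409)²·13.11²/287 = 0.27754767
section B: (769/2409)²·5.96²/108 = 0.03351567
Sum = 0.31106333 → 0.31106.

0.31106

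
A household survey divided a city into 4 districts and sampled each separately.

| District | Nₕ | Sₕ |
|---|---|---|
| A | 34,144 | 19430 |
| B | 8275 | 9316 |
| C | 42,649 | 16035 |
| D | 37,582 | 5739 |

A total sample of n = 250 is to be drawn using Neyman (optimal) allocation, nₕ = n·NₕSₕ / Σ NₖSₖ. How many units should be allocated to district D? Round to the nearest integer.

33

Σ NₕSₕ = 34144·19430 + 8275·9316 + 42649·16035 + 37582·5739 = 1640067633.
Share for D: 215683098/1640067633 = 0.13151.
n_D = 250 × 0.13151 = 32.877... → 33.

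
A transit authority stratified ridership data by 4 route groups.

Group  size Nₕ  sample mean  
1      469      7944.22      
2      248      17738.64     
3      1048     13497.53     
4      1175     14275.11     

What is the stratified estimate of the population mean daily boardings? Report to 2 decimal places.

x̄_st = (Σ Nₕx̄ₕ) / (Σ Nₕ) = (469·7944.22 + 248·17738.64 + 1048·13497.53 + 1175·14275.11) / 2940
= 39043687.59 / 2940 = 13280.1658... → 13280.17.

13280.17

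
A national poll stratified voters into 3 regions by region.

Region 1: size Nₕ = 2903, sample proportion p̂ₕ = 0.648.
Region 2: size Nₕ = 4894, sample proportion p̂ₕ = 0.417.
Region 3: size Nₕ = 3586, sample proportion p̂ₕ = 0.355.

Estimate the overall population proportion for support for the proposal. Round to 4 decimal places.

N = 2903 + 4894 + 3586 = 11383.
Overall proportion = Σ (Nₕ/N)·p̂ₕ.
Σ Nₕp̂ₕ = 1881.144 + 2040.798 + 1273.03 = 5194.972.
5194.972 / 11383 = 0.456380... → 0.4564.

0.4564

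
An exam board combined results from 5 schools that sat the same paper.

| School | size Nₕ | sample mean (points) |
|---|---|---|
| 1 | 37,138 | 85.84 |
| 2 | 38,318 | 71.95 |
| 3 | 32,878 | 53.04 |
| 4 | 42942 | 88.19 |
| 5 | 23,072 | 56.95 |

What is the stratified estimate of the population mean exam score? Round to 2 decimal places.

73.36

N = 37138 + 38318 + 32878 + 42942 + 23072 = 174348.
Weight each subgroup mean by Nₕ/N and sum.
Σ Nₕx̄ₕ = 37138·85.84 + 38318·71.95 + 32878·53.04 + 42942·88.19 + 23072·56.95 = 3187925.92 + 2756980.1 + 1743849.12 + 3787054.98 + 1313950.4 = 12789760.52.
Divide by N: 12789760.52 / 174348 = 73.3577... → 73.36.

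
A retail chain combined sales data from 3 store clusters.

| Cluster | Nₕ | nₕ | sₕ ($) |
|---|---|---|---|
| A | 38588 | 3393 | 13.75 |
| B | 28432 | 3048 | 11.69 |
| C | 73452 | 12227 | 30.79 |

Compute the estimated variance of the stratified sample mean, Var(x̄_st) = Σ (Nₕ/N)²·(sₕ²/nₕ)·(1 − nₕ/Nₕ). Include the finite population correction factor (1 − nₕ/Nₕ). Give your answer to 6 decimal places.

0.023146

N = 140472. Term for each stratum: Wₕ²sₕ²/nₕ·(1−nₕ/Nₕ).
Var(x̄_st) = 0.003835087 + 0.001639842 + 0.017670643 = 0.023145572 → 0.023146.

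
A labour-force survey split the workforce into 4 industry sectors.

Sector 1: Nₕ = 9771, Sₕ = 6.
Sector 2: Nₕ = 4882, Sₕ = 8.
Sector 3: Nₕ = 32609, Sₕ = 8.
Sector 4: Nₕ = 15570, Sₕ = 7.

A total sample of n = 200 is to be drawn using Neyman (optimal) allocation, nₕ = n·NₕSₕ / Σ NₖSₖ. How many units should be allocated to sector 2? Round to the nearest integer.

Σ NₕSₕ = 9771·6 + 4882·8 + 32609·8 + 15570·7 = 467544.
Share for 2: 39056/467544 = 0.08353.
n_2 = 200 × 0.08353 = 16.707... → 17.

17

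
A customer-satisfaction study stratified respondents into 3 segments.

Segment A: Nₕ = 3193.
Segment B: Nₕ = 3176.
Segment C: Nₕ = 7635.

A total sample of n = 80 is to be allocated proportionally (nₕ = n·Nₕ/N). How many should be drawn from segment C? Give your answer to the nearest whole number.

Share of segment C = 7635/14004 = 0.54520.
Allocate 80 × 0.54520 = 43.616... → 44.

44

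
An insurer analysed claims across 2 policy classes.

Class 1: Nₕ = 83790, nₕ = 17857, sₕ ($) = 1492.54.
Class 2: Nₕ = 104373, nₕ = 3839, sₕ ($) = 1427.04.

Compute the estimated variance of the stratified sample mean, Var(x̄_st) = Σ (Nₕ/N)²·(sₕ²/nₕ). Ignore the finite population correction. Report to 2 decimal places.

N = 188163. Term for each stratum: Wₕ²sₕ²/nₕ.
Var(x̄_st) = 24.73770 + 163.21575 = 187.95345 → 187.95.

187.95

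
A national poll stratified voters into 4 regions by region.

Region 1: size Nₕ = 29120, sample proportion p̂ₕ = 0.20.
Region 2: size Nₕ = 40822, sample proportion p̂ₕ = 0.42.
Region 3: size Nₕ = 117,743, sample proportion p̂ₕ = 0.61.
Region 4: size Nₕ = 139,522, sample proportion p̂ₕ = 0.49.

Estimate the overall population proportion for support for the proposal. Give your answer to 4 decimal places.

N = 29120 + 40822 + 117743 + 139522 = 327207.
Overall proportion = Σ (Nₕ/N)·p̂ₕ.
Σ Nₕp̂ₕ = 5824 + 17145.24 + 71823.23 + 68365.78 = 163158.25.
163158.25 / 327207 = 0.498639... → 0.4986.

0.4986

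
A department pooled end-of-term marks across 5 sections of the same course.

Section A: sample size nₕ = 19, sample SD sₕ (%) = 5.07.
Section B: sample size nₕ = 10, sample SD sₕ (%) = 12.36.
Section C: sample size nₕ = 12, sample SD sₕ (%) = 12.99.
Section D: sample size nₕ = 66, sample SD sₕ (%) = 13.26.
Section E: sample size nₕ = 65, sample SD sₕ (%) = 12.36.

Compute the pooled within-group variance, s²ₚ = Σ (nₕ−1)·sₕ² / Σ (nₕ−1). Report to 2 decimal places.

149.10

Degrees of freedom: 18 + 9 + 11 + 65 + 64 = 167.
Σ(nₕ−1)sₕ² = 18·25.7049 + 9·152.7696 + 11·168.7401 + 65·175.8276 + 64·152.7696 = 24899.8041.
s²ₚ = 24899.8041 / 167 = 149.1006... → 149.10.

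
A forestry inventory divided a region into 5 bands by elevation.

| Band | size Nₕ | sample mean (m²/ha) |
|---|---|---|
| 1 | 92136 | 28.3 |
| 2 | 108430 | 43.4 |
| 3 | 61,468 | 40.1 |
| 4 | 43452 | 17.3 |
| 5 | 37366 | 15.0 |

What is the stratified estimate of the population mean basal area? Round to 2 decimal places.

N = 342852; weights Wₕ = Nₕ/N = (0.2687, 0.3163, 0.1793, 0.1267, 0.1090).
x̄_st = Σ Wₕ·x̄ₕ = 0.2687·28.3 + 0.3163·43.4 + 0.1793·40.1 + 0.1267·17.3 + 0.1090·15.0 ≈ 32.3474...
→ 32.35.

32.35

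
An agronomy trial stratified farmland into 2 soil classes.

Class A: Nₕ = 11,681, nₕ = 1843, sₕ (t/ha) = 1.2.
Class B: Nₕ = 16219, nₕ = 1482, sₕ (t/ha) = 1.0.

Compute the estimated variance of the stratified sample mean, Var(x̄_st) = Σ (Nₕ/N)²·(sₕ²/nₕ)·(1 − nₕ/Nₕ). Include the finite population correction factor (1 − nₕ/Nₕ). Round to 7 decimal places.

N = 27900; Wₕ = Nₕ/N.
class A: (11681/27900)²·1.2²/1843·(1 − 1843/11681) = 0.0001153495
class B: (16219/27900)²·1.0²/1482·(1 − 1482/16219) = 0.0002071937
Sum = 0.0003225432 → 0.0003225.

0.0003225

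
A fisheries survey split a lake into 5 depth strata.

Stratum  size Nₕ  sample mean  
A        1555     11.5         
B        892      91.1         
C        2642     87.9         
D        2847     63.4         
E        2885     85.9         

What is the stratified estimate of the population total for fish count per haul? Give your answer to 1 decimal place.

759696.8

A: 1555·11.5 = 17882.5
B: 892·91.1 = 81261.2
C: 2642·87.9 = 232231.8
D: 2847·63.4 = 180499.8
E: 2885·85.9 = 247821.5
τ̂ = Σ Nₕx̄ₕ = 759696.8.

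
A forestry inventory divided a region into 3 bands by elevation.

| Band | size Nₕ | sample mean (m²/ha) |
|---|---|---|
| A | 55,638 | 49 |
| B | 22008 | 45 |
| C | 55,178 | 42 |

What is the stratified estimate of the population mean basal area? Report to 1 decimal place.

N = 55638 + 22008 + 55178 = 132824.
Weight each subgroup mean by Nₕ/N and sum.
Σ Nₕx̄ₕ = 55638·49 + 22008·45 + 55178·42 = 2726262 + 990360 + 2317476 = 6034098.
Divide by N: 6034098 / 132824 = 45.429... → 45.4.

45.4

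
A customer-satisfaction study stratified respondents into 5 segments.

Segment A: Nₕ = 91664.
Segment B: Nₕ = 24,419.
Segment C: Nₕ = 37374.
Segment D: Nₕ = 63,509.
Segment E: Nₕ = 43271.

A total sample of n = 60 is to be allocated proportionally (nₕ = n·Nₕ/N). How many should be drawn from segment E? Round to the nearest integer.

10

N = 91664 + 24419 + 37374 + 63509 + 43271 = 260237.
n_E = 60·43271/260237 = 9.977... → 10.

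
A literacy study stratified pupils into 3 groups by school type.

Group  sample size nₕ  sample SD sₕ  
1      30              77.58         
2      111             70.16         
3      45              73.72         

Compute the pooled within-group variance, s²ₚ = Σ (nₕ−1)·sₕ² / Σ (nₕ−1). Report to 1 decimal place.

5219.3

1: (30−1)·77.58² = 29·6018.6564 = 174541.0356
2: (111−1)·70.16² = 110·4922.4256 = 541466.816
3: (45−1)·73.72² = 44·5434.6384 = 239124.0896
Numerator = 955131.9412; denominator = Σ(nₕ−1) = 183.
s²ₚ = 955131.9412/183 = 5219.300... → 5219.3.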